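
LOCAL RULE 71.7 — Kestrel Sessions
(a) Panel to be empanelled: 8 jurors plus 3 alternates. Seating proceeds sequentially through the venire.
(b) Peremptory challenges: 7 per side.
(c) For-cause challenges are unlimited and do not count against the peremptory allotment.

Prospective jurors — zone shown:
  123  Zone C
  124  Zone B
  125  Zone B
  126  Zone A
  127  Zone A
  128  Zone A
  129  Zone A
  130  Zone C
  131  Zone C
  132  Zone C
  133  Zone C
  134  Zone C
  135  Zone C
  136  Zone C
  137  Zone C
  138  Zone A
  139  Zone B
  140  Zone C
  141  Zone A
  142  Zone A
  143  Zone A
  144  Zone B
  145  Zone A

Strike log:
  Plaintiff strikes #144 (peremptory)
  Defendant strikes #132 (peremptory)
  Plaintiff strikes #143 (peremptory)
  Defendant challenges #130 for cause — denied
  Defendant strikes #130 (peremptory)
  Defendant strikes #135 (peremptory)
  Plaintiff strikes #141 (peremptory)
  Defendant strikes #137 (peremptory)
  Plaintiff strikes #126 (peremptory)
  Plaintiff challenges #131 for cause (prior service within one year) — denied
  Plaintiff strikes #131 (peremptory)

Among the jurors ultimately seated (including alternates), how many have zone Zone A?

4

Removed: #126, #130, #131, #132, #135, #137, #141, #143, #144.
Seated (11 incl. alternates): #123, #124, #125, #127, #128, #129, #133, #134, #136, #138, #139.
Of those, in Zone A: #127, #128, #129, #138 → 4.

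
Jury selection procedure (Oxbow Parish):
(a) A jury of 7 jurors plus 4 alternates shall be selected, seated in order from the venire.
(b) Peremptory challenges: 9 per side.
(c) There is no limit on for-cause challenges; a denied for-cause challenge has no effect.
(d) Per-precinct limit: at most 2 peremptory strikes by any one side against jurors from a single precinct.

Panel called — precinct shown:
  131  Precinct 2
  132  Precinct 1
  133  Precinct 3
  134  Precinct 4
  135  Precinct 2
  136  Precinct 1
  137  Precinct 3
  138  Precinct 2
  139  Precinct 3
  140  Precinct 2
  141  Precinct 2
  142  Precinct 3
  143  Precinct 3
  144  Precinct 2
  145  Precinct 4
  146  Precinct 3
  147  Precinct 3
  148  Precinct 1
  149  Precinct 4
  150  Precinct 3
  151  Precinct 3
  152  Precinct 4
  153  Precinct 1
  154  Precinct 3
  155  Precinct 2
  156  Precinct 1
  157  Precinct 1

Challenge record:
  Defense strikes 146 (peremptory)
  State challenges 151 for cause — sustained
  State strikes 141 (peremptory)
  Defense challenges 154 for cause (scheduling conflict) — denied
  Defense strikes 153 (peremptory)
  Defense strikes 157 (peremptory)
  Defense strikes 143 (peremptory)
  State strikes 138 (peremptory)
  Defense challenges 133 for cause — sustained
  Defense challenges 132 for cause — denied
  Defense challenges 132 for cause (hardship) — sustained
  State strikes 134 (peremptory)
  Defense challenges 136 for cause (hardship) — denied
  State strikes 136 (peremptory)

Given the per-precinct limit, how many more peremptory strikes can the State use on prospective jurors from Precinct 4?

1

State peremptories so far: #141, #138, #134, #136 — 4 of 9 used, 5 left overall.
Against Precinct 4: #134 — 1 used; per-precinct cap 2 leaves 1.
Binding limit: min(5, 1) = 1.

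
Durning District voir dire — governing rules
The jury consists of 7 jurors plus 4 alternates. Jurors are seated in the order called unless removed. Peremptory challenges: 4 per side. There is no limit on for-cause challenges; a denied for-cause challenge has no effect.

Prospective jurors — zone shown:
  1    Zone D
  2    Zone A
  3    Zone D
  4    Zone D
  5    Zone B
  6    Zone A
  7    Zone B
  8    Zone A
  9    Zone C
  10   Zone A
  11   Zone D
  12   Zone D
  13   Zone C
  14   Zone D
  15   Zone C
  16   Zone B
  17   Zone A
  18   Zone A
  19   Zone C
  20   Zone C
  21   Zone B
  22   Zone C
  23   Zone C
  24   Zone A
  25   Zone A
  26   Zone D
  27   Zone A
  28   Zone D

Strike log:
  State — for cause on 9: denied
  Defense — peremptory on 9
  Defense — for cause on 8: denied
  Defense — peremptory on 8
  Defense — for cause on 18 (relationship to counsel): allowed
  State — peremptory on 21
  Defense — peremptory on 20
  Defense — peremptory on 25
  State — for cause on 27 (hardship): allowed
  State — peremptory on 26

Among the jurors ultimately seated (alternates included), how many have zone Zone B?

2

Removed: #8, #9, #18, #20, #21, #25, #26, #27.
Seated (11 incl. alternates): #1, #2, #3, #4, #5, #6, #7, #10, #11, #12, #13.
Of those, in Zone B: #5, #7 → 2.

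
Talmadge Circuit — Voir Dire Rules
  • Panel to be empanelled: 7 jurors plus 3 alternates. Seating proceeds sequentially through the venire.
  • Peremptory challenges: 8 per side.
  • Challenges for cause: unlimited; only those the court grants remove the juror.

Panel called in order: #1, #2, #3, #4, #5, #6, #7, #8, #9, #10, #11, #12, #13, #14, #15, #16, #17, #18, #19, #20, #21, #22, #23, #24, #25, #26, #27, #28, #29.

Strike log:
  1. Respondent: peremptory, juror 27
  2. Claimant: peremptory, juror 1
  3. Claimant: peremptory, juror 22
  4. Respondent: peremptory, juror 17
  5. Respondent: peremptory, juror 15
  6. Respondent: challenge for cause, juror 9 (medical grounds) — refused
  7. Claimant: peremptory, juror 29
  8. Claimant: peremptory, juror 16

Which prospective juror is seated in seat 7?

Removed: #1, #15, #16, #17, #22, #27, #29. (#9 stays — for-cause denied.)
Filling seats in venire order through position 7: #2, #3, #4, #5, #6, #7, #8.
So seat 7 is #8.

8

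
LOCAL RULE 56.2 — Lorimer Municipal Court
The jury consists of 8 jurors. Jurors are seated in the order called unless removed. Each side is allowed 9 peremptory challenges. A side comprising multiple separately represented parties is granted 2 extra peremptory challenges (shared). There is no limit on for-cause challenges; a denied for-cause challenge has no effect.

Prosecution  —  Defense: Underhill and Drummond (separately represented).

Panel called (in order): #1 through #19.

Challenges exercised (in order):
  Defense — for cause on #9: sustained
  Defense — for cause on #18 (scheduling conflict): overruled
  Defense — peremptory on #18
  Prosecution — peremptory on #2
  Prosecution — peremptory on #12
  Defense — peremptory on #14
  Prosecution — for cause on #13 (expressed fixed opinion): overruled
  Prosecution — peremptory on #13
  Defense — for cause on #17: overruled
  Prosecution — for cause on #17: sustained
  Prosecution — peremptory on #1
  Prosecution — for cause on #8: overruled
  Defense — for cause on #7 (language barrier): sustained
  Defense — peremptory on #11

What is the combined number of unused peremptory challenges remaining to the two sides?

Prosecution allotment: 9. Defense allotment: 9 base + 2 multi-party = 11.
Prosecution peremptories used: #2, #12, #13, #1 — 4 (for-cause on #13, #17, #8 don't count).
Defense peremptories used: #18, #14, #11 — 3 (for-cause on #9, #18, #17, #7 don't count).
Remaining: (9 − 4) + (11 − 3) = 13.

13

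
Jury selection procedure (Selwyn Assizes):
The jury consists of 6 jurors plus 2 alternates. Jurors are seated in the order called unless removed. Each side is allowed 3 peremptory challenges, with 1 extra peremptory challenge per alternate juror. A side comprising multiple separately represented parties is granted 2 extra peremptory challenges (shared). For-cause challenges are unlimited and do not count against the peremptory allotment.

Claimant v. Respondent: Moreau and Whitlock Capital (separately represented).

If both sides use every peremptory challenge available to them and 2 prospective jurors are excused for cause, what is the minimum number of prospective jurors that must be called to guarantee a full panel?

Seats to fill: 6 + 2 alternates = 8.
Peremptories — Claimant: 3 + 1×2 = 5; Respondent: 3 + 1×2 + 2 = 7; total 12.
For-cause removals: 2.
Minimum venire: 8 + 12 + 2 = 22.

22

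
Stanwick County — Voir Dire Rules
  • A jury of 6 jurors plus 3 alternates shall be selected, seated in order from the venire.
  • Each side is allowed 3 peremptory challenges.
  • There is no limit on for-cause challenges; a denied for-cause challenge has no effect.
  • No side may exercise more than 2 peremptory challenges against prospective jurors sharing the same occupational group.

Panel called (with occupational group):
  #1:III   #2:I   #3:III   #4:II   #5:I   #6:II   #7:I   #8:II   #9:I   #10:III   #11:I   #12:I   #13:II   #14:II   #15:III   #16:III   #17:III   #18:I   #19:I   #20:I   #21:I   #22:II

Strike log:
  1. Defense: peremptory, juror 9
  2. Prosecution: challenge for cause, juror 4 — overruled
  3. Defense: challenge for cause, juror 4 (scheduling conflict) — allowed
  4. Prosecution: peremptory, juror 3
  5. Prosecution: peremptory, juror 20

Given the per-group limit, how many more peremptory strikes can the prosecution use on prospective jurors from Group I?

Prosecution peremptories so far: #3, #20 — 2 of 3 used, 1 left overall.
Against Group I: #20 — 1 used; per-group cap 2 leaves 1.
Binding limit: min(1, 1) = 1.

1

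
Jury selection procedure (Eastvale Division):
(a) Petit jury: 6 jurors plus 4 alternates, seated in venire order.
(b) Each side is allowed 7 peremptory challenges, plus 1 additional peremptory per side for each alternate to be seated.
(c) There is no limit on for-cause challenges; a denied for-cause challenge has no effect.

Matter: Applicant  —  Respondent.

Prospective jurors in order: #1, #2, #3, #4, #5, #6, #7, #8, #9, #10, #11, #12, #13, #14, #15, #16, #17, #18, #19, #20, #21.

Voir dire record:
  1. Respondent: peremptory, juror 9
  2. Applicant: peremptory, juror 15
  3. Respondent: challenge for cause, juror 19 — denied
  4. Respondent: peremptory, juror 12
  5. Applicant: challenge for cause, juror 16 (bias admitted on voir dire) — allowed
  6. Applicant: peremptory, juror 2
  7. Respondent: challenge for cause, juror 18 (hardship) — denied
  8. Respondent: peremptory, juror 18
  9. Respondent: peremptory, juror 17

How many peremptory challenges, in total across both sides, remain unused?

Applicant allotment: 7 base + 1 × 4 alternates = 11. Respondent allotment: 7 base + 1 × 4 alternates = 11.
Applicant peremptories used: #15, #2 — 2 (the for-cause on #16 doesn't count).
Respondent peremptories used: #9, #12, #18, #17 — 4 (for-cause on #19, #18 don't count).
Remaining: (11 − 2) + (11 − 4) = 16.

16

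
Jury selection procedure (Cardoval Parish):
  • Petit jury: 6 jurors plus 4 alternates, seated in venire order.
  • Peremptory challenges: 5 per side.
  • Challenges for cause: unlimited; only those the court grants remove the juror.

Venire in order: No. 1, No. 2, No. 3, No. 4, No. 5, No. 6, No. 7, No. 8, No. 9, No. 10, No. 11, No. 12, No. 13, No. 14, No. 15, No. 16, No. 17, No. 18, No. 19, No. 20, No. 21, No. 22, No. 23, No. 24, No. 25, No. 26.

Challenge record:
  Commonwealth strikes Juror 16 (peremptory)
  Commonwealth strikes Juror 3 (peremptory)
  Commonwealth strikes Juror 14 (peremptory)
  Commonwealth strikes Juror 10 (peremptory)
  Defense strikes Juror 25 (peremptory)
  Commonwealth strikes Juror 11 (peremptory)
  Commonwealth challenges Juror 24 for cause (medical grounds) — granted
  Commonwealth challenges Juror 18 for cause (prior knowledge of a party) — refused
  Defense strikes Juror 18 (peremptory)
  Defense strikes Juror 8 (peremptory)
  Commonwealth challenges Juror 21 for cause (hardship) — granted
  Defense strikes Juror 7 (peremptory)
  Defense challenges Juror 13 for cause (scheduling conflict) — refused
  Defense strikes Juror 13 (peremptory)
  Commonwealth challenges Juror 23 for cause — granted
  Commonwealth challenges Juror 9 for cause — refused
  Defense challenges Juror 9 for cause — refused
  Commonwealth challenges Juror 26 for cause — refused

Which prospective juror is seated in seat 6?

9

Removed: #3, #7, #8, #10, #11, #13, #14, #16, #18, #21, #23, #24, #25. (#9, #26 stay — for-cause denied.)
Seating in order: seats 1–6 → #1, #2, #4, #5, #6, #9; alternates → #12, #15, #17, #19.
So seat 6 is #9.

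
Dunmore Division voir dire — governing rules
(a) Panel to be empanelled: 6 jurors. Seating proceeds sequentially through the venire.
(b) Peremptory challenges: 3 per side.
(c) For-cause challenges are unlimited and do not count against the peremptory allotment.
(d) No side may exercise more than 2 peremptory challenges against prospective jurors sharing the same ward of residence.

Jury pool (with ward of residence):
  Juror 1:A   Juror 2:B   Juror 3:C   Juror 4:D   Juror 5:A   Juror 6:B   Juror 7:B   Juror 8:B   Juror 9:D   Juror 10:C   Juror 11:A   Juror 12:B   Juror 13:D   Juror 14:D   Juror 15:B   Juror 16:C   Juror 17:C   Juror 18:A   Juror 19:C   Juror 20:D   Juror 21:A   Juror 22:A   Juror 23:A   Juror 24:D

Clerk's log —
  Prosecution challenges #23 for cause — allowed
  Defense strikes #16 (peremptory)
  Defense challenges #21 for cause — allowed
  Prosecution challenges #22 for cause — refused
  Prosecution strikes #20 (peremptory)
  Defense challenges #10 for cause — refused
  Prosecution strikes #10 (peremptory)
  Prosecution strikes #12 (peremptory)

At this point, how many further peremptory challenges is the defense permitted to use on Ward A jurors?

Defense peremptories so far: #16 — 1 of 3 used, 2 left overall.
Against Ward A: none yet — per-ward cap 2 leaves 2.
Binding limit: min(2, 2) = 2.

2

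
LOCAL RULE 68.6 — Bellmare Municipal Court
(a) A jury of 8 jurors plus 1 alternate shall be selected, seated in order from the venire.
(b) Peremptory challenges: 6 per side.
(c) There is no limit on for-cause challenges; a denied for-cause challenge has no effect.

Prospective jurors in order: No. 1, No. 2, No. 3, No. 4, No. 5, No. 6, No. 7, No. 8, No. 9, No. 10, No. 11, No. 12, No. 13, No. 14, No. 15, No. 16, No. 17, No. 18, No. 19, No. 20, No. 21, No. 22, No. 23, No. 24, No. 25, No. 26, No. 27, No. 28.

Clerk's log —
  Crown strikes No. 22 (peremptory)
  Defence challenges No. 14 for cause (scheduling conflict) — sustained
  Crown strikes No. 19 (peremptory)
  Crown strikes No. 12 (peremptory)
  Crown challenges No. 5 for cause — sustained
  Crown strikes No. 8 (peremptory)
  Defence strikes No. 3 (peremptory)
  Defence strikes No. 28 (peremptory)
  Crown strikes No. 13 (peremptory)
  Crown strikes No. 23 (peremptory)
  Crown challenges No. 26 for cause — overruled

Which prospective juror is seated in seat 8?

Removed: #3, #5, #8, #12, #13, #14, #19, #22, #23, #28. (#26 stays — for-cause denied.)
Seating in order: seats 1–8 → #1, #2, #4, #6, #7, #9, #10, #11; alternates → #15.
So seat 8 is #11.

11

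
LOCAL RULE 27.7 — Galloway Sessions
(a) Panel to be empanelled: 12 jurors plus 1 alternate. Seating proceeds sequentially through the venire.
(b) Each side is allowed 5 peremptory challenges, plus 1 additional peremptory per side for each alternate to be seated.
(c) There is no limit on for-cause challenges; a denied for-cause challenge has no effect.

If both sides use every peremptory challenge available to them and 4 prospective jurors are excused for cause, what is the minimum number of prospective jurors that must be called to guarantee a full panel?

Seats to fill: 12 + 1 alternates = 13.
Peremptories: 5 + 1×1 = 6 per side × 2 sides = 12.
For-cause removals: 4.
Minimum venire: 13 + 12 + 4 = 29.

29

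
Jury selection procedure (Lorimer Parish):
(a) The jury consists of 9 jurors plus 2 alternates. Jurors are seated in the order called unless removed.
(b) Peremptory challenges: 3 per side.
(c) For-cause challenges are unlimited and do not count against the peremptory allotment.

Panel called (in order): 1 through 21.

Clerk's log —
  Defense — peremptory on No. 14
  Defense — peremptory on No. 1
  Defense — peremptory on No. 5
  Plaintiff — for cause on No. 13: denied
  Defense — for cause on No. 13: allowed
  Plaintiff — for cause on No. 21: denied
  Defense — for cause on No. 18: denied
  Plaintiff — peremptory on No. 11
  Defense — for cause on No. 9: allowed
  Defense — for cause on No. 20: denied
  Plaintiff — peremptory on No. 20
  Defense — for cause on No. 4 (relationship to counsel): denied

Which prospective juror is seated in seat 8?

12

Removed: #1, #5, #9, #11, #13, #14, #20. (#4, #18, #21 stay — for-cause denied.)
Seating in order: seats 1–9 → #2, #3, #4, #6, #7, #8, #10, #12, #15; alternates → #16, #17.
So seat 8 is #12.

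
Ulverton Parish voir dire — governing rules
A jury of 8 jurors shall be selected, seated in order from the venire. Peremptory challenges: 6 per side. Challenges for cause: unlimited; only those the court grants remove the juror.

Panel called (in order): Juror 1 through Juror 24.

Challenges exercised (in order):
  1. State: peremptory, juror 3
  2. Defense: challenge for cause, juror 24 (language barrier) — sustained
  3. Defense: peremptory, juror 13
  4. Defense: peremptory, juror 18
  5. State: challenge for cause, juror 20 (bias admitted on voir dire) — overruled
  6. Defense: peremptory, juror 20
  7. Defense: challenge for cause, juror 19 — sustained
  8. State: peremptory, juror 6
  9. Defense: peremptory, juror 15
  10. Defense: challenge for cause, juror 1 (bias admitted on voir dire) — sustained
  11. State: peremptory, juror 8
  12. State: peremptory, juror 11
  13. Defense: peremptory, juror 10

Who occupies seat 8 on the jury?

Removed: #1, #3, #6, #8, #10, #11, #13, #15, #18, #19, #20, #24.
Filling seats in venire order through position 8: #2, #4, #5, #7, #9, #12, #14, #16.
So seat 8 is #16.

16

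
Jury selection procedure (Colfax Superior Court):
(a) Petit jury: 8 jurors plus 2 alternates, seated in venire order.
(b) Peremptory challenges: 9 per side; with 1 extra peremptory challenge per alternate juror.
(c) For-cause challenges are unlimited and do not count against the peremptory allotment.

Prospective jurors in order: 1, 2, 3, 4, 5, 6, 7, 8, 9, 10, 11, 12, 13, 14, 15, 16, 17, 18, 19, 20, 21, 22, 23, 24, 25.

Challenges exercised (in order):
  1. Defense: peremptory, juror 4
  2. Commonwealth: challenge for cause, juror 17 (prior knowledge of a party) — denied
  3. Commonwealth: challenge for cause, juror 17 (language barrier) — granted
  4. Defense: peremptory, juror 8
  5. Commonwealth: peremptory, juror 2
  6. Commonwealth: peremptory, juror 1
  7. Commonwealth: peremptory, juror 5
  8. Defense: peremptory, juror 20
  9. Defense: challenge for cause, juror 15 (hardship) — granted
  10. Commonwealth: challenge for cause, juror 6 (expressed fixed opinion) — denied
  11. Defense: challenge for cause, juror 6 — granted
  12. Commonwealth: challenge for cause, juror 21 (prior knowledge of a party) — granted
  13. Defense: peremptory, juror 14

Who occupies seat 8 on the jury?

16

Removed: #1, #2, #4, #5, #6, #8, #14, #15, #17, #20, #21.
Seating in order: seats 1–8 → #3, #7, #9, #10, #11, #12, #13, #16; alternates → #18, #19.
So seat 8 is #16.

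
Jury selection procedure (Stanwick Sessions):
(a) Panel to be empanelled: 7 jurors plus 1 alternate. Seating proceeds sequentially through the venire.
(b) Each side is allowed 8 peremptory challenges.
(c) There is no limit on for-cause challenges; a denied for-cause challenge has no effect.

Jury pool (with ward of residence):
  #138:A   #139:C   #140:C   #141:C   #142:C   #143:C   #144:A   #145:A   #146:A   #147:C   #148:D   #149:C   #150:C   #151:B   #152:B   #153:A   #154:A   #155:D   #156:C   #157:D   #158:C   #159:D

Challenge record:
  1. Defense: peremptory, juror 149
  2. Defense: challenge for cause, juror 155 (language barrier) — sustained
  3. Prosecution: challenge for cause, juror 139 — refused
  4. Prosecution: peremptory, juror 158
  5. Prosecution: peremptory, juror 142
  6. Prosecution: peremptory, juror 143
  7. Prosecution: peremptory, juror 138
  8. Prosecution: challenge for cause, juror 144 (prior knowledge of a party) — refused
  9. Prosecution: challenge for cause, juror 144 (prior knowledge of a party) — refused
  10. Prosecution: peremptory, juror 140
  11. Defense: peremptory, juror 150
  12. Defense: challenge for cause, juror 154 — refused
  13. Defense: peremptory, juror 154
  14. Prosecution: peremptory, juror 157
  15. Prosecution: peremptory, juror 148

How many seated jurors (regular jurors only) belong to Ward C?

Removed: #138, #140, #142, #143, #148, #149, #150, #154, #155, #157, #158.
Seated jurors 1–7: #139, #141, #144, #145, #146, #147, #151 (alternates #152 not counted).
Of those, in Ward C: #139, #141, #147 → 3.

3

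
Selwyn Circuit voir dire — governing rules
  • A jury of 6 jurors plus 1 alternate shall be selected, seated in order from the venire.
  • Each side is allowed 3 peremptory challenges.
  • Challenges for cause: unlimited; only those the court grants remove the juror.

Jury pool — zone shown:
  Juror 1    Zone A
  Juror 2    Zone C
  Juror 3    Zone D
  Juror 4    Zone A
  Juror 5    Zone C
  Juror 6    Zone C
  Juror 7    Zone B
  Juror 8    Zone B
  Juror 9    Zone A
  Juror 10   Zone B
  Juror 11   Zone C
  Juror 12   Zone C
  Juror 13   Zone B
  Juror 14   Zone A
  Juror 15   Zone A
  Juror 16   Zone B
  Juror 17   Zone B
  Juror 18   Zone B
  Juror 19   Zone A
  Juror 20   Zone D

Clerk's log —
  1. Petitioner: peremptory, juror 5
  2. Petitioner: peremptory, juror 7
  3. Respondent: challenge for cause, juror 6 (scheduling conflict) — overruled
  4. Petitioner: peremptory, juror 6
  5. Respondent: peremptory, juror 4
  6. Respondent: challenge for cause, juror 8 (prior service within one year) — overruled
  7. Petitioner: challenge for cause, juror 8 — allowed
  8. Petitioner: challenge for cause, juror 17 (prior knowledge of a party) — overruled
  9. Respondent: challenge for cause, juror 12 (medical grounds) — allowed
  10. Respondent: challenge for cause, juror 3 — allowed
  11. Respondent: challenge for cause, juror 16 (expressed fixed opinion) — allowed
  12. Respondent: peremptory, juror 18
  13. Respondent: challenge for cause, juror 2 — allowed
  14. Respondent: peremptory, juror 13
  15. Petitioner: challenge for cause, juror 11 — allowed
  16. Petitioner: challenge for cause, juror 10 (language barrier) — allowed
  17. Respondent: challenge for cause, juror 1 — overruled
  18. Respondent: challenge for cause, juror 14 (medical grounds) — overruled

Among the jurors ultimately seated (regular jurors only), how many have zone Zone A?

Removed: #2, #3, #4, #5, #6, #7, #8, #10, #11, #12, #13, #16, #18.
Seated jurors 1–6: #1, #9, #14, #15, #17, #19 (alternates #20 not counted).
Of those, in Zone A: #1, #9, #14, #15, #19 → 5.

5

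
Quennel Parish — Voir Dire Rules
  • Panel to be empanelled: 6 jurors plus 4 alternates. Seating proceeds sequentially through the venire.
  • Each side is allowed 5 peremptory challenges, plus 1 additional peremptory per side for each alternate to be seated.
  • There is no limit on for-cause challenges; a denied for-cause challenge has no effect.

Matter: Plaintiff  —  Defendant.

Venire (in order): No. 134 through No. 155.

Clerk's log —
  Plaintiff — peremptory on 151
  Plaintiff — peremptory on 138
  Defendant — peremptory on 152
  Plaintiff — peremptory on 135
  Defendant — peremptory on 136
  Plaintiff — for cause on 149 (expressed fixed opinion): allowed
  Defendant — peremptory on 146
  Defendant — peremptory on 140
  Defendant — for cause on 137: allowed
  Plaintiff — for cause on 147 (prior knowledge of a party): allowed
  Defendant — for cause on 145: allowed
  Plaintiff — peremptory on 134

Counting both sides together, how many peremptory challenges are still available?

Plaintiff allotment: 5 base + 1 × 4 alternates = 9. Defendant allotment: 5 base + 1 × 4 alternates = 9.
Plaintiff peremptories used: #151, #138, #135, #134 — 4 (for-cause on #149, #147 don't count).
Defendant peremptories used: #152, #136, #146, #140 — 4 (for-cause on #137, #145 don't count).
Remaining: (9 − 4) + (9 − 4) = 10.

10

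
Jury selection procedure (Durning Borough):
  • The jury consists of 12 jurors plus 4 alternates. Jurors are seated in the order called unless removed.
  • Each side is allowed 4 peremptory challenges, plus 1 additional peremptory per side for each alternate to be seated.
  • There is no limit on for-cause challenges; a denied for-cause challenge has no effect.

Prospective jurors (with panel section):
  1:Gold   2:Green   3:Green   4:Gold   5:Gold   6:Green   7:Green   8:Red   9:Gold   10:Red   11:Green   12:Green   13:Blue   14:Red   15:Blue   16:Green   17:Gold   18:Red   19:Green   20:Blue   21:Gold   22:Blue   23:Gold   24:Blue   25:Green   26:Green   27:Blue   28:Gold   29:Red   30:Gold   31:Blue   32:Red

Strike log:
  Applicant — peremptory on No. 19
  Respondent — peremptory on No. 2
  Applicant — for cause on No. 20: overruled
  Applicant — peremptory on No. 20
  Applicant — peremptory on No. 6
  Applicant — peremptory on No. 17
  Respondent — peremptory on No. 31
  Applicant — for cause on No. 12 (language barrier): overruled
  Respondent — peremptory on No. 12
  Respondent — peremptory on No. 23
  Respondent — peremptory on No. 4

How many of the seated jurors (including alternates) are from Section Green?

Removed: #2, #4, #6, #12, #17, #19, #20, #23, #31.
Seated (16 incl. alternates): #1, #3, #5, #7, #8, #9, #10, #11, #13, #14, #15, #16, #18, #21, #22, #24.
Of those, in Section Green: #3, #7, #11, #16 → 4.

4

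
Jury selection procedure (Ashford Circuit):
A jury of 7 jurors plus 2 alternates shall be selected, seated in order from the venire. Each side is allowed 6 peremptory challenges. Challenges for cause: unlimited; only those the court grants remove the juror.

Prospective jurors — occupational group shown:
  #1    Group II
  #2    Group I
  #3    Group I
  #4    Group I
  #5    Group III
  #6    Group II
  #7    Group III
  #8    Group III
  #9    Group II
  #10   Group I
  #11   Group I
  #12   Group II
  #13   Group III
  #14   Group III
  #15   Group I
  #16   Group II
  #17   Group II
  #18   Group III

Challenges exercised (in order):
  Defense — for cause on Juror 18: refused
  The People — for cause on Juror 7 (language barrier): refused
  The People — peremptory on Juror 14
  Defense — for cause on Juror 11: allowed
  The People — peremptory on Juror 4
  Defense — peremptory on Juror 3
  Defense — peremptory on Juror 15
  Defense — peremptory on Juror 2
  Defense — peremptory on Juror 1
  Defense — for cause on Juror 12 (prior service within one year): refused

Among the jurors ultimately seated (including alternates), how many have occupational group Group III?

Removed: #1, #2, #3, #4, #11, #14, #15.
Seated (9 incl. alternates): #5, #6, #7, #8, #9, #10, #12, #13, #16.
Of those, in Group III: #5, #7, #8, #13 → 4.

4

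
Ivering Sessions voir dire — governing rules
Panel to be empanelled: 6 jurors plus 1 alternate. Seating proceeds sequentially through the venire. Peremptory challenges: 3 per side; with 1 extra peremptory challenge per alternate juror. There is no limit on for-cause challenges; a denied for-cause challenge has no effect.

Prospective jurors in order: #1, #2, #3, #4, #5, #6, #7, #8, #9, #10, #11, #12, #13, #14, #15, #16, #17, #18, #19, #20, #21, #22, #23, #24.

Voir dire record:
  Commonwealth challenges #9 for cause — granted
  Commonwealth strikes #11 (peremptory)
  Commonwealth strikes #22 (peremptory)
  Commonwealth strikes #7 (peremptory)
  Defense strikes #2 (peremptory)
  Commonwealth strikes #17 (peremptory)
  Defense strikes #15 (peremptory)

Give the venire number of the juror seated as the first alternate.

10

Removed: #2, #7, #9, #11, #15, #17, #22.
Seating in order: seats 1–6 → #1, #3, #4, #5, #6, #8; alternates → #10.
So alternate 1 is #10.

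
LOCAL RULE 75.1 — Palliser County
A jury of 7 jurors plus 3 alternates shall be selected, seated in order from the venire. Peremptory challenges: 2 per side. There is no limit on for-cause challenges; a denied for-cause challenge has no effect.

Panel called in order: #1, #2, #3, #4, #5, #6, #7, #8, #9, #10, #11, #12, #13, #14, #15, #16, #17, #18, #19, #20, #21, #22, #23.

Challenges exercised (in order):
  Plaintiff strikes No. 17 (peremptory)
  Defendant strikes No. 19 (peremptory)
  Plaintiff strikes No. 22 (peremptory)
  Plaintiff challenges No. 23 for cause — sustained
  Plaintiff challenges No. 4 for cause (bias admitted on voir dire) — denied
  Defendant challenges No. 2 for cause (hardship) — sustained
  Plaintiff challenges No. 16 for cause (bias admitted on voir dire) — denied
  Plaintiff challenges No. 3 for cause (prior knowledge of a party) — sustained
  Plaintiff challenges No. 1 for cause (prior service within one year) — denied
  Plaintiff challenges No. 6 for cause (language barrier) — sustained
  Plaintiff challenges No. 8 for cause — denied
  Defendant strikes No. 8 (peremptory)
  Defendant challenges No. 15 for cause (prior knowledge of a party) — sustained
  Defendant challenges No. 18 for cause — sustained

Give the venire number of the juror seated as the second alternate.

Removed: #2, #3, #6, #8, #15, #17, #18, #19, #22, #23. (#1, #4, #16 stay — for-cause denied.)
Seating in order: seats 1–7 → #1, #4, #5, #7, #9, #10, #11; alternates → #12, #13, #14.
So alternate 2 is #13.

13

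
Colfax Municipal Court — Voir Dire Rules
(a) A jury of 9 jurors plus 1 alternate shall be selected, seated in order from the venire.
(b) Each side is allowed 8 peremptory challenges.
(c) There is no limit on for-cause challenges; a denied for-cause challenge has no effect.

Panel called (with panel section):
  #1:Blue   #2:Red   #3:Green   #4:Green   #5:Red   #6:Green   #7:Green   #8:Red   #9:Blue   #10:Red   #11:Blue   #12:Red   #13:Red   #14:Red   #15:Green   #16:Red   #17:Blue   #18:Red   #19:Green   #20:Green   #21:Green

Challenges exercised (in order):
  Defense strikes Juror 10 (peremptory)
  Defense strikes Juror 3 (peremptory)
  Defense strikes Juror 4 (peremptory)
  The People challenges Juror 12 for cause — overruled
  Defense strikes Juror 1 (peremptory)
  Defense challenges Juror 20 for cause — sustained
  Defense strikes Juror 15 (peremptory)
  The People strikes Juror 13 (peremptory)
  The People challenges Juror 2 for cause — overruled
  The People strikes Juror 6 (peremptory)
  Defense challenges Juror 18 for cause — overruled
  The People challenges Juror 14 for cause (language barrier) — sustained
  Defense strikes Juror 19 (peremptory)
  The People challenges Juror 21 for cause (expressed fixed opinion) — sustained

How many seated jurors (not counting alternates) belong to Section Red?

Removed: #1, #3, #4, #6, #10, #13, #14, #15, #19, #20, #21.
Seated jurors 1–9: #2, #5, #7, #8, #9, #11, #12, #16, #17 (alternates #18 not counted).
Of those, in Section Red: #2, #5, #8, #12, #16 → 5.

5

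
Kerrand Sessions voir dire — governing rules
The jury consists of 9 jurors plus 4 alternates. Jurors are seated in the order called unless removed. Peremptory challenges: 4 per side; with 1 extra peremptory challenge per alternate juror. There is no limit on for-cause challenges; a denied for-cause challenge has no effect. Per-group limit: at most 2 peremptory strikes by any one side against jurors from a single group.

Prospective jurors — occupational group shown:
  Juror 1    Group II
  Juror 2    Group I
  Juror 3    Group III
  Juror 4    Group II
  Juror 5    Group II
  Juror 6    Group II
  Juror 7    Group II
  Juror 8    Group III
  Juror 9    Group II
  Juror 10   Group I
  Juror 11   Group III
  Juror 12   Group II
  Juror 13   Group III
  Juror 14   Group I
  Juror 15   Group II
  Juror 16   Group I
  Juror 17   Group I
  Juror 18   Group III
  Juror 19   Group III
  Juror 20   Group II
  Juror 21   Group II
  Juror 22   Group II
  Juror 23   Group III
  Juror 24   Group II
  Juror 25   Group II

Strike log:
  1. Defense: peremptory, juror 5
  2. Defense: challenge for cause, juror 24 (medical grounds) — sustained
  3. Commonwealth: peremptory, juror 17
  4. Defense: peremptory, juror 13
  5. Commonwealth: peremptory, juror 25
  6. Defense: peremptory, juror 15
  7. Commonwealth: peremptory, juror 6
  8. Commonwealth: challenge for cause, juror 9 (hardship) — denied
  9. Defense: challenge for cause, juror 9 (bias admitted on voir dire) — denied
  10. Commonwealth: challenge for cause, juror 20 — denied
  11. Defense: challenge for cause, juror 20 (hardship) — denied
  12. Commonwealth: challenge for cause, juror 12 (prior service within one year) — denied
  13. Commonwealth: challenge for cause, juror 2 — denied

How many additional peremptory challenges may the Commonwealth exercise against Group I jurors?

Commonwealth peremptories so far: #17, #25, #6 — 3 of 8 used, 5 left overall.
Against Group I: #17 — 1 used; per-group cap 2 leaves 1.
Binding limit: min(5, 1) = 1.

1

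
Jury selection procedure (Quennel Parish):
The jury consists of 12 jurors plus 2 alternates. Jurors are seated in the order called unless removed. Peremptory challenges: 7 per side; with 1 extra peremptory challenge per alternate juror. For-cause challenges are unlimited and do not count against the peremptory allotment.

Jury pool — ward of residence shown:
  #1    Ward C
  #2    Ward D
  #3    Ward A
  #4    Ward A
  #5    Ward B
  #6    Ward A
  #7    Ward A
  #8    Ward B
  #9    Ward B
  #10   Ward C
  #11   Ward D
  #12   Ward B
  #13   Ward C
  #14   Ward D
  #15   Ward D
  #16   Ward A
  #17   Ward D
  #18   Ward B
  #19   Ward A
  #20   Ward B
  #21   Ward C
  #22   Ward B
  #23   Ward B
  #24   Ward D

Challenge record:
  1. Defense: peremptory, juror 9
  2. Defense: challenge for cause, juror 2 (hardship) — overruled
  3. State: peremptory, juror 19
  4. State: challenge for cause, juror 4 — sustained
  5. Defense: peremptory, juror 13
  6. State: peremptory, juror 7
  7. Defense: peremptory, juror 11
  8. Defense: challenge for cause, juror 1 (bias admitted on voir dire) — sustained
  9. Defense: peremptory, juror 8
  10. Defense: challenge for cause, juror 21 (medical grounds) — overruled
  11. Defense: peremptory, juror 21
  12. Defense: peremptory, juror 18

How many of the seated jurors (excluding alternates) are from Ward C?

1

Removed: #1, #4, #7, #8, #9, #11, #13, #18, #19, #21.
Seated jurors 1–12: #2, #3, #5, #6, #10, #12, #14, #15, #16, #17, #20, #22 (alternates #23, #24 not counted).
Of those, in Ward C: #10 → 1.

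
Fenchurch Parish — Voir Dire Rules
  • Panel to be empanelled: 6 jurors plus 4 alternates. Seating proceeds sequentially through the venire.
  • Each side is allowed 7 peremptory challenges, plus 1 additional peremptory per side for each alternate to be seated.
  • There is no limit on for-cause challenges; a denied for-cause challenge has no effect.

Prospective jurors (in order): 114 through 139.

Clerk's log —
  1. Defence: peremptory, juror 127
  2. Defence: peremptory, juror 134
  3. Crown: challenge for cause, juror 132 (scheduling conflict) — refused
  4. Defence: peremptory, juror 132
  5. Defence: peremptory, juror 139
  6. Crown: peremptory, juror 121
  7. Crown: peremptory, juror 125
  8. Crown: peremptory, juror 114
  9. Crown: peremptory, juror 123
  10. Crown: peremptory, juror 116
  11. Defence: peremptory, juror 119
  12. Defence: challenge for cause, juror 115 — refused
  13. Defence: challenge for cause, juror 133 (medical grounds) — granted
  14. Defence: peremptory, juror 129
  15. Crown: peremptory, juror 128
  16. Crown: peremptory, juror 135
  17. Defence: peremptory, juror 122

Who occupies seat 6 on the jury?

Removed: #114, #116, #119, #121, #122, #123, #125, #127, #128, #129, #132, #133, #134, #135, #139. (#115 stays — for-cause denied.)
Filling seats in venire order through position 6: #115, #117, #118, #120, #124, #126.
So seat 6 is #126.

126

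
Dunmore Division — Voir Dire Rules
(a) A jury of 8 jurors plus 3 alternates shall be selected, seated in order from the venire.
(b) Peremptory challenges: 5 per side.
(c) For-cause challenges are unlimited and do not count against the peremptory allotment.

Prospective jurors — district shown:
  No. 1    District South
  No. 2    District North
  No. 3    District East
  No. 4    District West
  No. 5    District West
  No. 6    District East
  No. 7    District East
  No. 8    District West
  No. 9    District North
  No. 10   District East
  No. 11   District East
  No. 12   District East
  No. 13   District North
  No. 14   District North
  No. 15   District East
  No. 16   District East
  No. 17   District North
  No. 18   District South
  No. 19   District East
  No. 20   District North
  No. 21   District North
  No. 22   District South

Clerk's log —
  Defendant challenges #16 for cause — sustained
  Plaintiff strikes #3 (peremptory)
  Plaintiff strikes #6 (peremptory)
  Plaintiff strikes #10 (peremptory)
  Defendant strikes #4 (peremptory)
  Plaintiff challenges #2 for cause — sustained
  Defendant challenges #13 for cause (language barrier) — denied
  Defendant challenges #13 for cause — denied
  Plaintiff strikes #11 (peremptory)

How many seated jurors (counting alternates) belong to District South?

2

Removed: #2, #3, #4, #6, #10, #11, #16.
Seated (11 incl. alternates): #1, #5, #7, #8, #9, #12, #13, #14, #15, #17, #18.
Of those, in District South: #1, #18 → 2.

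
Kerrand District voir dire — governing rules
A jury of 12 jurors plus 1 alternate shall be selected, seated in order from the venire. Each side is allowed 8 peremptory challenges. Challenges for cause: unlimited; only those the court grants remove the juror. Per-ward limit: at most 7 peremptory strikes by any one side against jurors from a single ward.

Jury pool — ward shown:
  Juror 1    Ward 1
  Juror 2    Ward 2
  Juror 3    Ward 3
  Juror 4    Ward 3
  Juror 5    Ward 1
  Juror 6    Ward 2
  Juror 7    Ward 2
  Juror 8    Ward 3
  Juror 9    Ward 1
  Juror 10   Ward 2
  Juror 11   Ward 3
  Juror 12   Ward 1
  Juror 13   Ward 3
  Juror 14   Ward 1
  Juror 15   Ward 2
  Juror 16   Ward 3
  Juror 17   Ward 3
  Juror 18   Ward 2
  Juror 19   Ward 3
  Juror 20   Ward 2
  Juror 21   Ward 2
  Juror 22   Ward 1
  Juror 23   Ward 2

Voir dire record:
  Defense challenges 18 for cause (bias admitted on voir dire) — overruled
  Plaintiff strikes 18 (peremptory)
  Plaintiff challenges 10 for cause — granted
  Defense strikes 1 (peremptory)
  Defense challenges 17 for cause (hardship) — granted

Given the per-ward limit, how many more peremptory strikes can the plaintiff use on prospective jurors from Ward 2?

Plaintiff peremptories so far: #18 — 1 of 8 used, 7 left overall.
Against Ward 2: #18 — 1 used; per-ward cap 7 leaves 6.
Binding limit: min(7, 6) = 6.

6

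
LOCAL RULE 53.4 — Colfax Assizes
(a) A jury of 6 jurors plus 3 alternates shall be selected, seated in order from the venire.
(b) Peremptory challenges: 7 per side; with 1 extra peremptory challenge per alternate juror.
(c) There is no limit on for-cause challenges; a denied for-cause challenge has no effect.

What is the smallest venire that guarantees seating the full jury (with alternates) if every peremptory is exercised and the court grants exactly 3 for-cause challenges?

Seats to fill: 6 + 3 alternates = 9.
Peremptories: 7 + 1×3 = 10 per side × 2 sides = 20.
For-cause removals: 3.
Minimum venire: 9 + 20 + 3 = 32.

32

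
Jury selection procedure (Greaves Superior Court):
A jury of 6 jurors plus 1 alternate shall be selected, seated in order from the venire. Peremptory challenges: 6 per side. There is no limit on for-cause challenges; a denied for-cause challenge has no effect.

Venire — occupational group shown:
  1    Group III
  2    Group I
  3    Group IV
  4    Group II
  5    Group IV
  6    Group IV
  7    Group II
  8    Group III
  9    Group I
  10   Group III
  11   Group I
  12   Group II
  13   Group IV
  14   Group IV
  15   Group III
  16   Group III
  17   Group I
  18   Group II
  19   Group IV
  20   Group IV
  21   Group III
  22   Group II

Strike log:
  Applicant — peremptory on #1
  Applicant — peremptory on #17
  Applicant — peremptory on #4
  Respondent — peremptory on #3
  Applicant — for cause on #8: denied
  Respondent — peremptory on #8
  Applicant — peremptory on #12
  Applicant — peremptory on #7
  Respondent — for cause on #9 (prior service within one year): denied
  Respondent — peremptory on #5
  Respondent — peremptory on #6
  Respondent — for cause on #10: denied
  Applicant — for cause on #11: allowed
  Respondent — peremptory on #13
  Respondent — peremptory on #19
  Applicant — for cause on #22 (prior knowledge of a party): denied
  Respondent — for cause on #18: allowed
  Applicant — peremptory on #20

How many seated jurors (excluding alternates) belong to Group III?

Removed: #1, #3, #4, #5, #6, #7, #8, #11, #12, #13, #17, #18, #19, #20.
Seated jurors 1–6: #2, #9, #10, #14, #15, #16 (alternates #21 not counted).
Of those, in Group III: #10, #15, #16 → 3.

3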